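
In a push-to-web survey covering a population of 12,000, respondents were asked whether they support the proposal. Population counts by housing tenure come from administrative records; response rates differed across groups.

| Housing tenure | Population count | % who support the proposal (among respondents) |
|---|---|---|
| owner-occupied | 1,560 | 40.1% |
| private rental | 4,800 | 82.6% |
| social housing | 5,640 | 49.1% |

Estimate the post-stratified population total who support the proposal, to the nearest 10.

7,360

Estimated count per cell = population count × respondent percentage:
  owner-occupied: 1,560 × 40.1% = 625.56
  private rental: 4,800 × 82.6% = 3964.8
  social housing: 5,640 × 49.1% = 2769.24
Estimated total = 7359.6 → 7,360.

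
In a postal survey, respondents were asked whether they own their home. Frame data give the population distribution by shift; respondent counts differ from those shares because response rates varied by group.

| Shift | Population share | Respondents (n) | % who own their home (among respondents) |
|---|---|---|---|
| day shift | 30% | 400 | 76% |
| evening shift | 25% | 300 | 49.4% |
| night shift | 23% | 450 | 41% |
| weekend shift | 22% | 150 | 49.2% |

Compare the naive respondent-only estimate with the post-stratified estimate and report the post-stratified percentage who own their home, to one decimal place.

55.4%

Naive respondent-only estimate (weights = respondent counts):
  (400/1300)×76 + (300/1300)×49.4 + (450/1300)×41 + (150/1300)×49.2 = 54.6538%
Reweighting by population shift shares:
  0.3×76 + 0.25×49.4 + 0.23×41 + 0.22×49.2 = 55.404%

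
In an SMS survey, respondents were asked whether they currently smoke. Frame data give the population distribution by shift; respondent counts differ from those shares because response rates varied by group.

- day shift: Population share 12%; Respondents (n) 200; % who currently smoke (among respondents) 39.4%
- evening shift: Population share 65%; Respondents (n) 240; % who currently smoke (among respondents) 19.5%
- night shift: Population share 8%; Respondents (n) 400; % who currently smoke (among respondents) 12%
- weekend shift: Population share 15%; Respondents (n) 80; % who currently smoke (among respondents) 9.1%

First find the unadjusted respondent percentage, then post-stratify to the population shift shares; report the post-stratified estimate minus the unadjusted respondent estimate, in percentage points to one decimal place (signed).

Without adjustment, the pooled respondent share is:
  (200/920)×39.4 + (240/920)×19.5 + (400/920)×12 + (80/920)×9.1 = 19.6609%
Post-stratifying to population shares instead:
  0.12×39.4 + 0.65×19.5 + 0.08×12 + 0.15×9.1 = 19.728%
Difference = 19.728 − 19.6609 = 0.0671 pp.

+0.1 percentage points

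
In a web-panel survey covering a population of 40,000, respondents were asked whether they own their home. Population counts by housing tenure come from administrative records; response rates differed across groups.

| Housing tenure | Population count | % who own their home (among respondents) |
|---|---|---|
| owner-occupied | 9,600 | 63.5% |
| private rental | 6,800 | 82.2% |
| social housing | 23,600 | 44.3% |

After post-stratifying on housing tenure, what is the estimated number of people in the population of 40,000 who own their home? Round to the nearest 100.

22,100

Estimated count per cell = population count × respondent percentage:
  owner-occupied: 9,600 × 63.5% = 6096
  private rental: 6,800 × 82.2% = 5589.6
  social housing: 23,600 × 44.3% = 10454.8
Estimated total = 22140.4 → 22,100.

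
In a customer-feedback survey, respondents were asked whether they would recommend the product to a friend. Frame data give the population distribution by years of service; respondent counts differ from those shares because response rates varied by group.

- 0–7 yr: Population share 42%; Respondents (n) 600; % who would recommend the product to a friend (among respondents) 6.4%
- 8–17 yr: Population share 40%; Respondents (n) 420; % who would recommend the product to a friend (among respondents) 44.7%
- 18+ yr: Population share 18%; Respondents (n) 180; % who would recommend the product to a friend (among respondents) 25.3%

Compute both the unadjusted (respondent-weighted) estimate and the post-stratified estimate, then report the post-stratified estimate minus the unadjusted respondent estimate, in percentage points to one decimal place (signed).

Unadjusted (pooled respondent) estimate weights by respondent counts:
  (600/1200)×6.4 + (420/1200)×44.7 + (180/1200)×25.3 = 22.64%
Post-stratifying to population shares instead:
  0.42×6.4 + 0.4×44.7 + 0.18×25.3 = 25.122%
Difference = 25.122 − 22.64 = 2.482 pp.

+2.5 percentage points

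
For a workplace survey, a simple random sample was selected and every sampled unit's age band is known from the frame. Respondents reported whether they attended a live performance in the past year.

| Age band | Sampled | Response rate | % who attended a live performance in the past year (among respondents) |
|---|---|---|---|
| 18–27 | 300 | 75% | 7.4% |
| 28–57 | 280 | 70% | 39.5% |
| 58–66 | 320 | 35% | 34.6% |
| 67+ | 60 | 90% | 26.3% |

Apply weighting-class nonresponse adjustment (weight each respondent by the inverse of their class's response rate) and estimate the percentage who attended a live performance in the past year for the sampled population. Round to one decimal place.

27.0%

Inverse-response-rate weighting restores each class to its sampled count, so class totals weight by n_sampled:
  18–27: 300 × 7.4 = 2220
  28–57: 280 × 39.5 = 11,060
  58–66: 320 × 34.6 = 11,072
  67+: 60 × 26.3 = 1578
Adjusted estimate = 25,930 / 960 = 27.0104 → 27.0%.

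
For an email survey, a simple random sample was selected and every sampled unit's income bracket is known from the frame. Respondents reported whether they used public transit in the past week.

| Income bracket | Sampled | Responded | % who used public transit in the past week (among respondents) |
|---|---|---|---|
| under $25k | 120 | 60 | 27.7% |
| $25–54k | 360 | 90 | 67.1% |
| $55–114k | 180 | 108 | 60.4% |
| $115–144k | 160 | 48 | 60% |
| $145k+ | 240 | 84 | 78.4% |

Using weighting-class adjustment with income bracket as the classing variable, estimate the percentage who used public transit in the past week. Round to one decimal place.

Response rates by class: under $25k 60/120 = 50%, $25–54k 90/360 = 25%, $55–114k 108/180 = 60%, $115–144k 48/160 = 30%, $145k+ 84/240 = 35%.
Weighting each respondent by the inverse class response rate inflates each class back to its sampled size, so the class weight is n_sampled:
  under $25k: 120 × 27.7 = 3324
  $25–54k: 360 × 67.1 = 24156
  $55–114k: 180 × 60.4 = 10,872
  $115–144k: 160 × 60 = 9600
  $145k+: 240 × 78.4 = 18,816
Adjusted estimate = 66,768 / 1,060 = 62.9887 → 63.0%.

63.0%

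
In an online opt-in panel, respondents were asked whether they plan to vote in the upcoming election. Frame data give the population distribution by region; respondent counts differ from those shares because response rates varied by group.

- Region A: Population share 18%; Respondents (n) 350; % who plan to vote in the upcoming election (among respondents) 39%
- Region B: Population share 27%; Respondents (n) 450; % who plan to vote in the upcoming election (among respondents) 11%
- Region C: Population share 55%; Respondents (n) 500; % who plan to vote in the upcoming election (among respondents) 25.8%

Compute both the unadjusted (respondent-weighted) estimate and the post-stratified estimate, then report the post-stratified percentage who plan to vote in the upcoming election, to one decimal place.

24.2%

Unadjusted (pooled respondent) estimate weights by respondent counts:
  (350/1300)×39 + (450/1300)×11 + (500/1300)×25.8 = 24.2308%
Post-stratified estimate weights by population shares:
  0.18×39 + 0.27×11 + 0.55×25.8 = 24.18%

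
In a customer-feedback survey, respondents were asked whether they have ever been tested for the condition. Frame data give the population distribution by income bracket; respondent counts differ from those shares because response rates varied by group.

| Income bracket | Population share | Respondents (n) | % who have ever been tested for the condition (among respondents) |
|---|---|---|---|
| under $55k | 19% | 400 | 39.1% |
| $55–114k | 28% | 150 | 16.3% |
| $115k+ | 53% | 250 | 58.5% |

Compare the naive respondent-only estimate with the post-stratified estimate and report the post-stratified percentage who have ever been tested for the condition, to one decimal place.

Naive respondent-only estimate (weights = respondent counts):
  (400/800)×39.1 + (150/800)×16.3 + (250/800)×58.5 = 40.8875%
Post-stratified estimate weights by population shares:
  0.19×39.1 + 0.28×16.3 + 0.53×58.5 = 42.998%

43.0%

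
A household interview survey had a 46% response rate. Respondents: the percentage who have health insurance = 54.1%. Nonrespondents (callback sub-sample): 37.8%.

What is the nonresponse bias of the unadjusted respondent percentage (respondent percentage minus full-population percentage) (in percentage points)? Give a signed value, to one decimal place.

+8.8 percentage points

Nonresponse fraction = 1 − 0.46 = 0.54.
Bias = (nonresponse fraction) × (respondent percentage − nonrespondent percentage)
     = 0.54 × (54.1 − 37.8) = 0.54 × 16.3 = 8.802.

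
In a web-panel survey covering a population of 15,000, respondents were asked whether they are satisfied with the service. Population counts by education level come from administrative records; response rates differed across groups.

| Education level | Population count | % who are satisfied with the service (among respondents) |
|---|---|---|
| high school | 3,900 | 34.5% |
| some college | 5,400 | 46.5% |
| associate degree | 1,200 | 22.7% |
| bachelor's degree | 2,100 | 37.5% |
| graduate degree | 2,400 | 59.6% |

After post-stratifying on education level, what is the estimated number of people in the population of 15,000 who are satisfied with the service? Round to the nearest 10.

6,350

Estimated count per cell = population count × respondent percentage:
  high school: 3,900 × 34.5% = 1345.5
  some college: 5,400 × 46.5% = 2511
  associate degree: 1,200 × 22.7% = 272.4
  bachelor's degree: 2,100 × 37.5% = 787.5
  graduate degree: 2,400 × 59.6% = 1430.4
Estimated total = 6346.8 → 6,350.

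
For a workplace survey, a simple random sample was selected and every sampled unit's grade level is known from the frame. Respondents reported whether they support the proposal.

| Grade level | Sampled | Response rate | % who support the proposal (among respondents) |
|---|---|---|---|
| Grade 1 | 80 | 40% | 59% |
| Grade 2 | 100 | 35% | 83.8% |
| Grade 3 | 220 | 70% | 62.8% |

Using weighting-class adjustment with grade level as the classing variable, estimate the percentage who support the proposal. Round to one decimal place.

With weight = n_sampled/n_responded per class, the weighted class total is n_sampled:
  Grade 1: 80 × 59 = 4720
  Grade 2: 100 × 83.8 = 8380
  Grade 3: 220 × 62.8 = 13,816
Adjusted estimate = 26,916 / 400 = 67.29 → 67.3%.

67.3%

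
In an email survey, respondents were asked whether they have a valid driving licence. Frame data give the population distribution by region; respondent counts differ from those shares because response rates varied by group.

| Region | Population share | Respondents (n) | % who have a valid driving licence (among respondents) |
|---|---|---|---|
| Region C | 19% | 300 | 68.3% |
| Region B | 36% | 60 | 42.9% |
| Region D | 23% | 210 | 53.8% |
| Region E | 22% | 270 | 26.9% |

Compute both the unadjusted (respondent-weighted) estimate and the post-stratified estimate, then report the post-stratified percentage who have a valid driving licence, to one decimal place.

46.7%

Naive respondent-only estimate (weights = respondent counts):
  (300/840)×68.3 + (60/840)×42.9 + (210/840)×53.8 + (270/840)×26.9 = 49.5536%
Reweighting by population region shares:
  0.19×68.3 + 0.36×42.9 + 0.23×53.8 + 0.22×26.9 = 46.713%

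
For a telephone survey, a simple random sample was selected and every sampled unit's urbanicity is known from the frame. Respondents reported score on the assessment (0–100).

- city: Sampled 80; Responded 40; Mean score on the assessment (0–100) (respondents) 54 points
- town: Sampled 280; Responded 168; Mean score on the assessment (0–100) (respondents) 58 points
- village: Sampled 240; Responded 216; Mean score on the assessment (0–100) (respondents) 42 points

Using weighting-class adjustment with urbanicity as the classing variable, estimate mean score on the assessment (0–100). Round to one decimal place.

Response rates by class: city 40/80 = 50%, town 168/280 = 60%, village 216/240 = 90%.
Weighting each respondent by the inverse class response rate inflates each class back to its sampled size, so the class weight is n_sampled:
  city: 80 × 54 = 4320
  town: 280 × 58 = 16,240
  village: 240 × 42 = 10,080
Adjusted estimate = 30,640 / 600 = 51.0667 → 51.1.

51.1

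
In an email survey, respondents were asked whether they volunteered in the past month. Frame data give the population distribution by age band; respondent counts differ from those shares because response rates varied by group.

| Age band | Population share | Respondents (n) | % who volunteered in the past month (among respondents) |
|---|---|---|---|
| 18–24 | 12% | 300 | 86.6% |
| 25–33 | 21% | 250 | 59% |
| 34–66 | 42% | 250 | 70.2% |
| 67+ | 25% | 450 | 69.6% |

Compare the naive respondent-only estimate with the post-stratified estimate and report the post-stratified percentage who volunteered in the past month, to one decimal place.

69.7%

Without adjustment, the pooled respondent share is:
  (300/1250)×86.6 + (250/1250)×59 + (250/1250)×70.2 + (450/1250)×69.6 = 71.68%
Post-stratifying to population shares instead:
  0.12×86.6 + 0.21×59 + 0.42×70.2 + 0.25×69.6 = 69.666%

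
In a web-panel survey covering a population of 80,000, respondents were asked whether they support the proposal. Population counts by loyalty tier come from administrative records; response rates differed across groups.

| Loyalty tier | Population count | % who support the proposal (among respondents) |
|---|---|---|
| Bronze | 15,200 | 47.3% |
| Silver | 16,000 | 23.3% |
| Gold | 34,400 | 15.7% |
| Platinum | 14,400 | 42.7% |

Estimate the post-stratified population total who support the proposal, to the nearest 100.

Apply each group's respondent rate to its population count:
  Bronze: 15,200 × 47.3% = 7189.6
  Silver: 16,000 × 23.3% = 3728
  Gold: 34,400 × 15.7% = 5400.8
  Platinum: 14,400 × 42.7% = 6148.8
Estimated total = 22467.2 → 22,500.

22,500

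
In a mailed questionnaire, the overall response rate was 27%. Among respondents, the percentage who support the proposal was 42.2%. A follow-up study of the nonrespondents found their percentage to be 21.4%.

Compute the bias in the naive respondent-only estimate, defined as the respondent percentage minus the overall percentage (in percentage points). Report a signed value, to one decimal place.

Nonresponse fraction = 1 − 0.27 = 0.73.
Bias = (nonresponse fraction) × (respondent percentage − nonrespondent percentage)
     = 0.73 × (42.2 − 21.4) = 0.73 × 20.8 = 15.184.

+15.2 percentage points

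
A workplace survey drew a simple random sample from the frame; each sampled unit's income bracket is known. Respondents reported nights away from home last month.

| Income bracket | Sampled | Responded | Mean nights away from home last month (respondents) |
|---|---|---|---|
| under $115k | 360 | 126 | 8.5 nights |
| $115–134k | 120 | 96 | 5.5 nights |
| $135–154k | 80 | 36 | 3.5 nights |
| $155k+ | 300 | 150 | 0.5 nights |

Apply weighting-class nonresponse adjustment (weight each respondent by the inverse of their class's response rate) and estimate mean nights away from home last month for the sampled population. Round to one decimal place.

4.8

Response rates by class: under $115k 126/360 = 35%, $115–134k 96/120 = 80%, $135–154k 36/80 = 45%, $155k+ 150/300 = 50%.
Weighting each respondent by the inverse class response rate inflates each class back to its sampled size, so the class weight is n_sampled:
  under $115k: 360 × 8.5 = 3060
  $115–134k: 120 × 5.5 = 660
  $135–154k: 80 × 3.5 = 280
  $155k+: 300 × 0.5 = 150
Adjusted estimate = 4150 / 860 = 4.82558 → 4.8.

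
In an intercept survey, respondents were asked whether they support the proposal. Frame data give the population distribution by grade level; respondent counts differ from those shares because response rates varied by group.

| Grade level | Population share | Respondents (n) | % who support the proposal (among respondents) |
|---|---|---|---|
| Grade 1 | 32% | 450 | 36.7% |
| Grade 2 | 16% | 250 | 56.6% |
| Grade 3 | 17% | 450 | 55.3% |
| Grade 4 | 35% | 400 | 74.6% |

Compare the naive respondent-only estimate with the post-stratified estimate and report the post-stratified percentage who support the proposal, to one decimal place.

Without adjustment, the pooled respondent share is:
  (450/1550)×36.7 + (250/1550)×56.6 + (450/1550)×55.3 + (400/1550)×74.6 = 55.0903%
Post-stratified estimate weights by population shares:
  0.32×36.7 + 0.16×56.6 + 0.17×55.3 + 0.35×74.6 = 56.311%

56.3%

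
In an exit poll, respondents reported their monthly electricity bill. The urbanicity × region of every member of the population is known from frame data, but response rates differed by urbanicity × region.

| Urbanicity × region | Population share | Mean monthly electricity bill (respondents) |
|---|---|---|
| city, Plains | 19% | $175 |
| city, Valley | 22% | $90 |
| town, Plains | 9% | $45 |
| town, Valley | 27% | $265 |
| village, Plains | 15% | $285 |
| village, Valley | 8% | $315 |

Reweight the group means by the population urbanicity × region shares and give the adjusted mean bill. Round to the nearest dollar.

$197

Each cell contributes population-share × respondent value:
  city, Plains: 0.19 × 175 = 33.25
  city, Valley: 0.22 × 90 = 19.8
  town, Plains: 0.09 × 45 = 4.05
  town, Valley: 0.27 × 265 = 71.55
  village, Plains: 0.15 × 285 = 42.75
  village, Valley: 0.08 × 315 = 25.2
Post-stratified estimate = 196.6 → $197.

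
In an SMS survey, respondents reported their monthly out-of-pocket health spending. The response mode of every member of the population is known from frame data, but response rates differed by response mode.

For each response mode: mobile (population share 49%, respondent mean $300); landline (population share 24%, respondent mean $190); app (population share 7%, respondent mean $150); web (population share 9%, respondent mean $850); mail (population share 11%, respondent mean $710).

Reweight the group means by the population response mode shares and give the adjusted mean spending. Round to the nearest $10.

$360

Weight each group's respondent value by its population share:
  mobile: 0.49 × 300 = 147
  landline: 0.24 × 190 = 45.6
  app: 0.07 × 150 = 10.5
  web: 0.09 × 850 = 76.5
  mail: 0.11 × 710 = 78.1
Post-stratified estimate = 357.7 → $360.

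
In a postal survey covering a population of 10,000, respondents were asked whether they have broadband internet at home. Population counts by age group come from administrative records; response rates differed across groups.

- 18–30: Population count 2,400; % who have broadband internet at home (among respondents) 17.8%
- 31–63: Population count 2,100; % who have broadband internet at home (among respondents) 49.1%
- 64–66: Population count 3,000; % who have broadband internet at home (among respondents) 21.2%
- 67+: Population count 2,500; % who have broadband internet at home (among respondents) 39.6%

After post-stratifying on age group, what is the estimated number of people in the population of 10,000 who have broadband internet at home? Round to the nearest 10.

Each cell contributes its population count × the respondent rate:
  18–30: 2,400 × 17.8% = 427.2
  31–63: 2,100 × 49.1% = 1031.1
  64–66: 3,000 × 21.2% = 636
  67+: 2,500 × 39.6% = 990
Estimated total = 3084.3 → 3,080.

3,080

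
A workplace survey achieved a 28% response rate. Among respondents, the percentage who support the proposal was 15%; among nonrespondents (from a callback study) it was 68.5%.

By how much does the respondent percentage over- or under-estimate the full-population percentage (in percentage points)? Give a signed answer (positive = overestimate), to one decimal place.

-38.5 percentage points

Nonresponse fraction = 1 − 0.28 = 0.72.
Bias = (nonresponse fraction) × (respondent percentage − nonrespondent percentage)
     = 0.72 × (15 − 68.5) = 0.72 × -53.5 = -38.52.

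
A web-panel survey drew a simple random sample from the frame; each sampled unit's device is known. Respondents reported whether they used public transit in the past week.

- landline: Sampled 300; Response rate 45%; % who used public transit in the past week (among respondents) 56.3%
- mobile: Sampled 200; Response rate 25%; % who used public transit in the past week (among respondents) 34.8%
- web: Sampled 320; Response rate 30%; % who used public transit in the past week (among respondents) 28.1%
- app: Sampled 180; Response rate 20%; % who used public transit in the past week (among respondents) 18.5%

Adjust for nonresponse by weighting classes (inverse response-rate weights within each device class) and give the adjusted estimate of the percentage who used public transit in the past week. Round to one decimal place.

36.2%

Weighting each respondent by the inverse class response rate inflates each class back to its sampled size, so the class weight is n_sampled:
  landline: 300 × 56.3 = 16,890
  mobile: 200 × 34.8 = 6960
  web: 320 × 28.1 = 8992
  app: 180 × 18.5 = 3330
Adjusted estimate = 36,172 / 1,000 = 36.172 → 36.2%.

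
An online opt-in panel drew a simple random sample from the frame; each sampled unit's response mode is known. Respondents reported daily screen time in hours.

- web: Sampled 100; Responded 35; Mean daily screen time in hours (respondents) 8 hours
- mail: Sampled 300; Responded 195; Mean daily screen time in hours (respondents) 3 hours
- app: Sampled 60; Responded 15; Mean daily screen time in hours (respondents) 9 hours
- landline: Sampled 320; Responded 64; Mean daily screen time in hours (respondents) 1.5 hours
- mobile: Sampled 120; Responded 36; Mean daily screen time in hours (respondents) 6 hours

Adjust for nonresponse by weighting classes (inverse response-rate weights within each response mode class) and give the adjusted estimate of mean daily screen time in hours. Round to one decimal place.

Response rates by class: web 35/100 = 35%, mail 195/300 = 65%, app 15/60 = 25%, landline 64/320 = 20%, mobile 36/120 = 30%.
Each respondent's weight = sampled/responded in their class; summing within a class gives n_sampled, so:
  web: 100 × 8 = 800
  mail: 300 × 3 = 900
  app: 60 × 9 = 540
  landline: 320 × 1.5 = 480
  mobile: 120 × 6 = 720
Adjusted estimate = 3440 / 900 = 3.82222 → 3.8.

3.8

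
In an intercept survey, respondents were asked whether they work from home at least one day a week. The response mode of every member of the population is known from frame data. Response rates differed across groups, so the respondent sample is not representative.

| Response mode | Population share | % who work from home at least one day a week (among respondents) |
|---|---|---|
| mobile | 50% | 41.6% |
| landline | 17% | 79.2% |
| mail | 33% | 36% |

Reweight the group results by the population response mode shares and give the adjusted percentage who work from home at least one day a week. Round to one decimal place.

Post-stratification weights by population share, not respondent share:
  mobile: 0.5 × 41.6 = 20.8
  landline: 0.17 × 79.2 = 13.464
  mail: 0.33 × 36 = 11.88
Post-stratified estimate = 46.144 → 46.1%.

46.1%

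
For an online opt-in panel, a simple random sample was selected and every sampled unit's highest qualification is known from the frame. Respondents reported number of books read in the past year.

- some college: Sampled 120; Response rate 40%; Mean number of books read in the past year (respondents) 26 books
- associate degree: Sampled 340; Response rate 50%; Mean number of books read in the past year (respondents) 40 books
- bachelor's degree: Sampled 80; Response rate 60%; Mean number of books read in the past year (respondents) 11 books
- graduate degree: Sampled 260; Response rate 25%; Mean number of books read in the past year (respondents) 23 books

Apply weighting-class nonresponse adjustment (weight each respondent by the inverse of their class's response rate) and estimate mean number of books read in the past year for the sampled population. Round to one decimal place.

29.5

Inverse-response-rate weighting restores each class to its sampled count, so class totals weight by n_sampled:
  some college: 120 × 26 = 3120
  associate degree: 340 × 40 = 13,600
  bachelor's degree: 80 × 11 = 880
  graduate degree: 260 × 23 = 5980
Adjusted estimate = 23,580 / 800 = 29.475 → 29.5.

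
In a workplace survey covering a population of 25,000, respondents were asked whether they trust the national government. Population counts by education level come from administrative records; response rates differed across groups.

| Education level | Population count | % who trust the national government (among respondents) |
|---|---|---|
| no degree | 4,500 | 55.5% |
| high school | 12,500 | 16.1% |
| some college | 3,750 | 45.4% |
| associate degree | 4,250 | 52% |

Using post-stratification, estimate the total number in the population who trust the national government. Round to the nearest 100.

8,400

Each cell contributes its population count × the respondent rate:
  no degree: 4,500 × 55.5% = 2497.5
  high school: 12,500 × 16.1% = 2012.5
  some college: 3,750 × 45.4% = 1702.5
  associate degree: 4,250 × 52% = 2210
Estimated total = 8422.5 → 8,400.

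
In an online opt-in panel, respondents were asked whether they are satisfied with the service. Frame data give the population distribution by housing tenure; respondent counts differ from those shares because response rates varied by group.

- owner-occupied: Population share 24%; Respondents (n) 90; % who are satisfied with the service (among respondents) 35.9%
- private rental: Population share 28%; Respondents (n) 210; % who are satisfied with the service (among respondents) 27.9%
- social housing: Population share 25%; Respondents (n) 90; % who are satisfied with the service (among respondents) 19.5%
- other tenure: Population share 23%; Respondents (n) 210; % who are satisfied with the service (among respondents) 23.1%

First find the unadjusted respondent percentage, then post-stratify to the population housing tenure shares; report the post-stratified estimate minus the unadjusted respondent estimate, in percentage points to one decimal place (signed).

Unadjusted (pooled respondent) estimate weights by respondent counts:
  (90/600)×35.9 + (210/600)×27.9 + (90/600)×19.5 + (210/600)×23.1 = 26.16%
Post-stratifying to population shares instead:
  0.24×35.9 + 0.28×27.9 + 0.25×19.5 + 0.23×23.1 = 26.616%
Difference = 26.616 − 26.16 = 0.456 pp.

+0.5 percentage points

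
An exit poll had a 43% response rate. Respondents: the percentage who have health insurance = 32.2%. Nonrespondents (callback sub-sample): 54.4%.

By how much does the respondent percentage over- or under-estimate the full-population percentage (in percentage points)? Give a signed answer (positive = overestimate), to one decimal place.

Nonresponse fraction = 1 − 0.43 = 0.57.
Bias = (nonresponse fraction) × (respondent percentage − nonrespondent percentage)
     = 0.57 × (32.2 − 54.4) = 0.57 × -22.2 = -12.654.

-12.7 percentage points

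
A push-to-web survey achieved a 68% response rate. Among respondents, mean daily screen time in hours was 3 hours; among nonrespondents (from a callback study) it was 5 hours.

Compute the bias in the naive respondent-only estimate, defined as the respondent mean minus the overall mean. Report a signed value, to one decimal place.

Nonresponse fraction = 1 − 0.68 = 0.32.
Bias = (nonresponse fraction) × (respondent mean − nonrespondent mean)
     = 0.32 × (3 − 5) = 0.32 × -2 = -0.64.

-0.6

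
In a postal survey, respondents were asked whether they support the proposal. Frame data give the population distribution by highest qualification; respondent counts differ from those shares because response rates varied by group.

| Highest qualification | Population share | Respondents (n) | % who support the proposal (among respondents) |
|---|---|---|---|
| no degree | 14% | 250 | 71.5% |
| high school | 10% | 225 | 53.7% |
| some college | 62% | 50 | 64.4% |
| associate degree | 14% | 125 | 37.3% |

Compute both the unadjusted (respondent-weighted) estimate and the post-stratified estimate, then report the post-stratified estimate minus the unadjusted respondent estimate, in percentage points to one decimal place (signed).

+2.3 percentage points

Naive respondent-only estimate (weights = respondent counts):
  (250/650)×71.5 + (225/650)×53.7 + (50/650)×64.4 + (125/650)×37.3 = 58.2154%
Post-stratified estimate weights by population shares:
  0.14×71.5 + 0.1×53.7 + 0.62×64.4 + 0.14×37.3 = 60.53%
Difference = 60.53 − 58.2154 = 2.3146 pp.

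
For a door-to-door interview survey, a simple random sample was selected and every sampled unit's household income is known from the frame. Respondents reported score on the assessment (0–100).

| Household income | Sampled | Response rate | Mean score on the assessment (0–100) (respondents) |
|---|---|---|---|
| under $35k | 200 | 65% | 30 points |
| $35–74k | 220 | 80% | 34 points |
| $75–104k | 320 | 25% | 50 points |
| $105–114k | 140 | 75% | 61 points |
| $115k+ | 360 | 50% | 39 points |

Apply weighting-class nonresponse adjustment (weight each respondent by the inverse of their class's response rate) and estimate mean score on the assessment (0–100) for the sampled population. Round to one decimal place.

Weighting each respondent by the inverse class response rate inflates each class back to its sampled size, so the class weight is n_sampled:
  under $35k: 200 × 30 = 6000
  $35–74k: 220 × 34 = 7480
  $75–104k: 320 × 50 = 16,000
  $105–114k: 140 × 61 = 8540
  $115k+: 360 × 39 = 14,040
Adjusted estimate = 52,060 / 1,240 = 41.9839 → 42.0.

42.0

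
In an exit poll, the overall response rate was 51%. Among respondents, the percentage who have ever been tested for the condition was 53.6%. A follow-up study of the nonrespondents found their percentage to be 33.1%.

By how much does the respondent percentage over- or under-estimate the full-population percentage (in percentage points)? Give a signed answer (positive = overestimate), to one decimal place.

Nonresponse fraction = 1 − 0.51 = 0.49.
Bias = (nonresponse fraction) × (respondent percentage − nonrespondent percentage)
     = 0.49 × (53.6 − 33.1) = 0.49 × 20.5 = 10.045.

+10.0 percentage points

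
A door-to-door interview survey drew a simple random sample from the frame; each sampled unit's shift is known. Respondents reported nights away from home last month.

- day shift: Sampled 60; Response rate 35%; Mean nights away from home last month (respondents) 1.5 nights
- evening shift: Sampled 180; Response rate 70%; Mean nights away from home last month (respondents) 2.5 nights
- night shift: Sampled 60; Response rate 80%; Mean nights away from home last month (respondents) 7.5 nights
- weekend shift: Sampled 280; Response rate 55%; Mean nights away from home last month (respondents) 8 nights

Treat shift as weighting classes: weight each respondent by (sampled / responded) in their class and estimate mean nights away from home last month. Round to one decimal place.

5.6

With weight = n_sampled/n_responded per class, the weighted class total is n_sampled:
  day shift: 60 × 1.5 = 90
  evening shift: 180 × 2.5 = 450
  night shift: 60 × 7.5 = 450
  weekend shift: 280 × 8 = 2240
Adjusted estimate = 3230 / 580 = 5.56897 → 5.6.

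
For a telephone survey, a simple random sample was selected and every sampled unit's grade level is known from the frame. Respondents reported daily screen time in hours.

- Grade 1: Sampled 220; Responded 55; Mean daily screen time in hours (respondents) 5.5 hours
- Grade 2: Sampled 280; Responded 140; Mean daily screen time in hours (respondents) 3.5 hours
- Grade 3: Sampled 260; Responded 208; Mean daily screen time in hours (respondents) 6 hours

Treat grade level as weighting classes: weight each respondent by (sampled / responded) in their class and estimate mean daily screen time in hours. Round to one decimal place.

Class response rates: Grade 1 55/220 = 25%, Grade 2 140/280 = 50%, Grade 3 208/260 = 80%.
Each respondent's weight = sampled/responded in their class; summing within a class gives n_sampled, so:
  Grade 1: 220 × 5.5 = 1210
  Grade 2: 280 × 3.5 = 980
  Grade 3: 260 × 6 = 1560
Adjusted estimate = 3750 / 760 = 4.93421 → 4.9.

4.9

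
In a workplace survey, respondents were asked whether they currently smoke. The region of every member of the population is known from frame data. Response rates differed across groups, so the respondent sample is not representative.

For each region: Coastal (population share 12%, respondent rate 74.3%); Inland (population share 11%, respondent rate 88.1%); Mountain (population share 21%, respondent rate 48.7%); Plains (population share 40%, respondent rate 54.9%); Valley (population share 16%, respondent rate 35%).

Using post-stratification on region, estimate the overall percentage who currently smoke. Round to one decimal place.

56.4%

Reweight to the known region distribution:
  Coastal: 0.12 × 74.3 = 8.916
  Inland: 0.11 × 88.1 = 9.691
  Mountain: 0.21 × 48.7 = 10.227
  Plains: 0.4 × 54.9 = 21.96
  Valley: 0.16 × 35 = 5.6
Post-stratified estimate = 56.394 → 56.4%.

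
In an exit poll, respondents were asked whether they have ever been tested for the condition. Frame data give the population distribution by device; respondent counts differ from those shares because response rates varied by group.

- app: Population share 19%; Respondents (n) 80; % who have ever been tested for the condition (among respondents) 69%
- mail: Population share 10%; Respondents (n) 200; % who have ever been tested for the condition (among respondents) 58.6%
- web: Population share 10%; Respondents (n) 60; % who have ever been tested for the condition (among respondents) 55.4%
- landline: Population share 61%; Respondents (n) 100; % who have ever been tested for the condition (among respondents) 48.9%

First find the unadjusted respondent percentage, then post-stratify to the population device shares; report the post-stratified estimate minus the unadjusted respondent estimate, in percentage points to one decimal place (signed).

-3.5 percentage points

Without adjustment, the pooled respondent share is:
  (80/440)×69 + (200/440)×58.6 + (60/440)×55.4 + (100/440)×48.9 = 57.85%
Post-stratifying to population shares instead:
  0.19×69 + 0.1×58.6 + 0.1×55.4 + 0.61×48.9 = 54.339%
Difference = 54.339 − 57.85 = -3.511 pp.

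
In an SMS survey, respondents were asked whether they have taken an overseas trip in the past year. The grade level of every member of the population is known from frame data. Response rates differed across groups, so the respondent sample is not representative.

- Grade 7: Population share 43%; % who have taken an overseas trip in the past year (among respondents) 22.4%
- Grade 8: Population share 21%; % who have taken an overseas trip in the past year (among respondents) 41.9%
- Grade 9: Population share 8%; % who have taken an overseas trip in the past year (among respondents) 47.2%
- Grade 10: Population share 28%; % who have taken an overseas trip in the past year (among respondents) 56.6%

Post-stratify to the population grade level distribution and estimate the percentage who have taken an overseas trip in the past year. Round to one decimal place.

Post-stratification weights by population share, not respondent share:
  Grade 7: 0.43 × 22.4 = 9.632
  Grade 8: 0.21 × 41.9 = 8.799
  Grade 9: 0.08 × 47.2 = 3.776
  Grade 10: 0.28 × 56.6 = 15.848
Post-stratified estimate = 38.055 → 38.1%.

38.1%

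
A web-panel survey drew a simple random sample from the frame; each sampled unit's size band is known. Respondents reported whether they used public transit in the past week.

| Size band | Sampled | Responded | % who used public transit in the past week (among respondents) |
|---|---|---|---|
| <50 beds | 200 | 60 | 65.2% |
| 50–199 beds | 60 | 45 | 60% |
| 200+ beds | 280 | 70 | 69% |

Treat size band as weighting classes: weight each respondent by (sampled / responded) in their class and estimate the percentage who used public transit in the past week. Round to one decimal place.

66.6%

Response rates by class: <50 beds 60/200 = 30%, 50–199 beds 45/60 = 75%, 200+ beds 70/280 = 25%.
Inverse-response-rate weighting restores each class to its sampled count, so class totals weight by n_sampled:
  <50 beds: 200 × 65.2 = 13,040
  50–199 beds: 60 × 60 = 3600
  200+ beds: 280 × 69 = 19,320
Adjusted estimate = 35,960 / 540 = 66.5926 → 66.6%.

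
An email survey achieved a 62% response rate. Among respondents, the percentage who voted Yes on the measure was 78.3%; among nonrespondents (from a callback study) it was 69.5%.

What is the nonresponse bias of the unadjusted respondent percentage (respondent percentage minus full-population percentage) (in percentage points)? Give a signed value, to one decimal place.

+3.3 percentage points

Nonresponse fraction = 1 − 0.62 = 0.38.
Bias = (nonresponse fraction) × (respondent percentage − nonrespondent percentage)
     = 0.38 × (78.3 − 69.5) = 0.38 × 8.8 = 3.344.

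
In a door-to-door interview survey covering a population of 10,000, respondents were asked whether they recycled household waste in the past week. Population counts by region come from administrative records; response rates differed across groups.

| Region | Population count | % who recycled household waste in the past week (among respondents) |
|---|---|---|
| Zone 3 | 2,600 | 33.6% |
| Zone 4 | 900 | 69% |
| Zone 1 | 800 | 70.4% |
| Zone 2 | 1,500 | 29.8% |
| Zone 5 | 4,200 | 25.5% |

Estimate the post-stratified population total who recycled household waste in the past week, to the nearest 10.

Each cell contributes its population count × the respondent rate:
  Zone 3: 2,600 × 33.6% = 873.6
  Zone 4: 900 × 69% = 621
  Zone 1: 800 × 70.4% = 563.2
  Zone 2: 1,500 × 29.8% = 447
  Zone 5: 4,200 × 25.5% = 1071
Estimated total = 3575.8 → 3,580.

3,580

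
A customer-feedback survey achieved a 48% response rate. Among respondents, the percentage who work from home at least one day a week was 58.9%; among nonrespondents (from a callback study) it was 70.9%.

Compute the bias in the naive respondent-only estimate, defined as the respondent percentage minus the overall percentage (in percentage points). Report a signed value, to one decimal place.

-6.2 percentage points

Nonresponse fraction = 1 − 0.48 = 0.52.
Bias = (nonresponse fraction) × (respondent percentage − nonrespondent percentage)
     = 0.52 × (58.9 − 70.9) = 0.52 × -12 = -6.24.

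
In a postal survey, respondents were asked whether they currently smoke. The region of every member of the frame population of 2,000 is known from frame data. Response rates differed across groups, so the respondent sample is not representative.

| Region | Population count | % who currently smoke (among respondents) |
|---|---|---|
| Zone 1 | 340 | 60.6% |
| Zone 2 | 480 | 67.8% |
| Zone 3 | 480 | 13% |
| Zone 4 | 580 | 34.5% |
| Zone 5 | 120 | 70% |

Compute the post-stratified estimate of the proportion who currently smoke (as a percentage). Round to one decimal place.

43.9%

Reweight to the known region distribution:
  Zone 1: (340/2,000) × 60.6 = 10.302
  Zone 2: (480/2,000) × 67.8 = 16.272
  Zone 3: (480/2,000) × 13 = 3.12
  Zone 4: (580/2,000) × 34.5 = 10.005
  Zone 5: (120/2,000) × 70 = 4.2
Post-stratified estimate = 43.899 → 43.9%.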